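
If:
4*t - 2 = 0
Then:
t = 1/2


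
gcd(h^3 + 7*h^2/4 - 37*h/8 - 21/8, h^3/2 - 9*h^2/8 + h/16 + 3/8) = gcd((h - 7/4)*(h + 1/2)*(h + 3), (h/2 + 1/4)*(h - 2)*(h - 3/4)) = h + 1/2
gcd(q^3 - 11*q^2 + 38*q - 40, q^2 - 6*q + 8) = q^2 - 6*q + 8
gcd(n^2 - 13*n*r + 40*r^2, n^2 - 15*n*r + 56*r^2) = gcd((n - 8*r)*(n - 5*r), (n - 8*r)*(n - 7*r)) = -n + 8*r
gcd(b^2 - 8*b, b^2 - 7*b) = b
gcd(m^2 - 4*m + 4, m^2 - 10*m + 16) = m - 2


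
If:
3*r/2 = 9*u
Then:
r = 6*u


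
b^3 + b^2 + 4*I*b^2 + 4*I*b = b*(b + 1)*(b + 4*I)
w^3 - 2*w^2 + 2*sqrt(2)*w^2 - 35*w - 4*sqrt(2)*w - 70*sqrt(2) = (w - 7)*(w + 5)*(w + 2*sqrt(2))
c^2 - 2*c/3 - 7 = (c - 3)*(c + 7/3)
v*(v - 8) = v^2 - 8*v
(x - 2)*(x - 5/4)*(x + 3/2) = x^3 - 7*x^2/4 - 19*x/8 + 15/4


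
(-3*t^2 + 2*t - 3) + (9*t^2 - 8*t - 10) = 6*t^2 - 6*t - 13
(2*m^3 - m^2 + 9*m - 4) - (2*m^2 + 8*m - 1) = 2*m^3 - 3*m^2 + m - 3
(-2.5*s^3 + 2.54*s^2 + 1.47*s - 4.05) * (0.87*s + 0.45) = -2.175*s^4 + 1.0848*s^3 + 2.4219*s^2 - 2.862*s - 1.8225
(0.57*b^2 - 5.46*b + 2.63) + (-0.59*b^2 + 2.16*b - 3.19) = -0.02*b^2 - 3.3*b - 0.56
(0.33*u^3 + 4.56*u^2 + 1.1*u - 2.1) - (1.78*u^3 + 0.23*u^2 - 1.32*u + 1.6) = -1.45*u^3 + 4.33*u^2 + 2.42*u - 3.7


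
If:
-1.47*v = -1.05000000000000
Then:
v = 0.71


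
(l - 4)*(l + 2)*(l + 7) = l^3 + 5*l^2 - 22*l - 56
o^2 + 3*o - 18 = (o - 3)*(o + 6)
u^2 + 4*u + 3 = (u + 1)*(u + 3)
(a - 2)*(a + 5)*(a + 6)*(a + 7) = a^4 + 16*a^3 + 71*a^2 - 4*a - 420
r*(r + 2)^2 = r^3 + 4*r^2 + 4*r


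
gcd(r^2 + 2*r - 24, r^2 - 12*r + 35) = 1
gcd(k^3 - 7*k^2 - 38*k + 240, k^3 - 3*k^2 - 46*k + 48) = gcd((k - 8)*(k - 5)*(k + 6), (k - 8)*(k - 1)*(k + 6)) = k^2 - 2*k - 48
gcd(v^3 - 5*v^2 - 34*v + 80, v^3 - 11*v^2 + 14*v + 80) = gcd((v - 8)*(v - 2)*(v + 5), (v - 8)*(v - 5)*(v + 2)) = v - 8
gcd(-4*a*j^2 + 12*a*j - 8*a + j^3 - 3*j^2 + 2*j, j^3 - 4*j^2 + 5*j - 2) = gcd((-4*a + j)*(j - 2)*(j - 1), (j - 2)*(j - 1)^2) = j^2 - 3*j + 2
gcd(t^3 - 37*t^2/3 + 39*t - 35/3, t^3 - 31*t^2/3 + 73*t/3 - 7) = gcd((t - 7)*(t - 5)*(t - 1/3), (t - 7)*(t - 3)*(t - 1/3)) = t^2 - 22*t/3 + 7/3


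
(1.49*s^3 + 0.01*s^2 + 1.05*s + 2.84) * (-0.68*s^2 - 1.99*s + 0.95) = -1.0132*s^5 - 2.9719*s^4 + 0.6816*s^3 - 4.0112*s^2 - 4.6541*s + 2.698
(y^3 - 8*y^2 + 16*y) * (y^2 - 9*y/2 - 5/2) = y^5 - 25*y^4/2 + 99*y^3/2 - 52*y^2 - 40*y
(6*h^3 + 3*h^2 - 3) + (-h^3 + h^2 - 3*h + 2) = 5*h^3 + 4*h^2 - 3*h - 1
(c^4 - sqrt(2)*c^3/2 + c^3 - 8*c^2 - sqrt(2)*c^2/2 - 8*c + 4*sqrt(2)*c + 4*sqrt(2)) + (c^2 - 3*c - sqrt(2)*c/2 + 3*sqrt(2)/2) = c^4 - sqrt(2)*c^3/2 + c^3 - 7*c^2 - sqrt(2)*c^2/2 - 11*c + 7*sqrt(2)*c/2 + 11*sqrt(2)/2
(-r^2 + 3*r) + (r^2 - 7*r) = -4*r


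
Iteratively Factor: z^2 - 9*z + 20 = (z - 4)*(z - 5)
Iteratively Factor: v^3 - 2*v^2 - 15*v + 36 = (v + 4)*(v^2 - 6*v + 9) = (v - 3)*(v + 4)*(v - 3)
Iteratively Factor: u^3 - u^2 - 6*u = (u)*(u^2 - u - 6) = u*(u + 2)*(u - 3)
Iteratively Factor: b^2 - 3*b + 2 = (b - 2)*(b - 1)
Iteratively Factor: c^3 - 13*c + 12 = (c - 1)*(c^2 + c - 12) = (c - 3)*(c - 1)*(c + 4)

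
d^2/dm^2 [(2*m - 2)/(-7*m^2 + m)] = 4*(-49*m^3 + 147*m^2 - 21*m + 1)/(m^3*(343*m^3 - 147*m^2 + 21*m - 1))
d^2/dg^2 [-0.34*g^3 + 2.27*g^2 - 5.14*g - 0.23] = 4.54 - 2.04*g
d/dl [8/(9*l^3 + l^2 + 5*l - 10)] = 8*(-27*l^2 - 2*l - 5)/(9*l^3 + l^2 + 5*l - 10)^2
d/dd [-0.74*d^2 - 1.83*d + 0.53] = -1.48*d - 1.83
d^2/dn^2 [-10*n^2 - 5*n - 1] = -20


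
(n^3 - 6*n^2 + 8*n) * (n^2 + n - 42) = n^5 - 5*n^4 - 40*n^3 + 260*n^2 - 336*n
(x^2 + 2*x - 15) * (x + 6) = x^3 + 8*x^2 - 3*x - 90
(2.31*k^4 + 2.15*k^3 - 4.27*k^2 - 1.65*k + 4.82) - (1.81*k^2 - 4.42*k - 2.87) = 2.31*k^4 + 2.15*k^3 - 6.08*k^2 + 2.77*k + 7.69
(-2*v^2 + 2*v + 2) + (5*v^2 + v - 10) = 3*v^2 + 3*v - 8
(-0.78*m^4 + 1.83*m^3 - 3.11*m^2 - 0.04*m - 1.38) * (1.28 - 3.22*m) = 2.5116*m^5 - 6.891*m^4 + 12.3566*m^3 - 3.852*m^2 + 4.3924*m - 1.7664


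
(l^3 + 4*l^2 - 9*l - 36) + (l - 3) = l^3 + 4*l^2 - 8*l - 39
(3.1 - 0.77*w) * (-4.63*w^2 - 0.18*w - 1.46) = 3.5651*w^3 - 14.2144*w^2 + 0.5662*w - 4.526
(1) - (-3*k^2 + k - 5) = 3*k^2 - k + 6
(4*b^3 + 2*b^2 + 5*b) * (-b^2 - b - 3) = -4*b^5 - 6*b^4 - 19*b^3 - 11*b^2 - 15*b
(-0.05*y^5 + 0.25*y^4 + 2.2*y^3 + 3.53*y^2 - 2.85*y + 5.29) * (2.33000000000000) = -0.1165*y^5 + 0.5825*y^4 + 5.126*y^3 + 8.2249*y^2 - 6.6405*y + 12.3257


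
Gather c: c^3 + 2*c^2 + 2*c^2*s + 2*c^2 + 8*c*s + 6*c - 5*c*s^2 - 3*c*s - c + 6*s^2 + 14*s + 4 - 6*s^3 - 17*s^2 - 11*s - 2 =c^3 + c^2*(2*s + 4) + c*(-5*s^2 + 5*s + 5) - 6*s^3 - 11*s^2 + 3*s + 2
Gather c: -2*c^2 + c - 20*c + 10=-2*c^2 - 19*c + 10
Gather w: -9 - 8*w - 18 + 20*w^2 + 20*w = 20*w^2 + 12*w - 27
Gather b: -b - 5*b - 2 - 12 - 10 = -6*b - 24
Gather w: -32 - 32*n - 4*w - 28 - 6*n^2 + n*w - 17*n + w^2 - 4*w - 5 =-6*n^2 - 49*n + w^2 + w*(n - 8) - 65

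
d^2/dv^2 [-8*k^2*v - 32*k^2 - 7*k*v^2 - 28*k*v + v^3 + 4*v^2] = -14*k + 6*v + 8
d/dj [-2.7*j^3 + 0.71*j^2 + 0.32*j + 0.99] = -8.1*j^2 + 1.42*j + 0.32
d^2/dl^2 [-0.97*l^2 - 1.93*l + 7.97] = -1.94000000000000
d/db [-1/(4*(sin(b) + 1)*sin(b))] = (2/tan(b) + cos(b)/sin(b)^2)/(4*(sin(b) + 1)^2)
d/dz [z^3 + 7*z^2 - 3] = z*(3*z + 14)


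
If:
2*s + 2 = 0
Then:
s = -1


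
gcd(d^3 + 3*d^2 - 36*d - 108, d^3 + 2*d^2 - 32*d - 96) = d - 6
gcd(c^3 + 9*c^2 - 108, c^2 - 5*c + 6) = c - 3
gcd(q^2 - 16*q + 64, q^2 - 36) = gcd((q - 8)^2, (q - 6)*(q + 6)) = 1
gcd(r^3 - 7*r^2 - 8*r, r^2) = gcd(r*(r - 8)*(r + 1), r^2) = r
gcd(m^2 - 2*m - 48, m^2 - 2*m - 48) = m^2 - 2*m - 48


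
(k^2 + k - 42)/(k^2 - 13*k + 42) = (k + 7)/(k - 7)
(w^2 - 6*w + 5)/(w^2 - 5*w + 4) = (w - 5)/(w - 4)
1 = 1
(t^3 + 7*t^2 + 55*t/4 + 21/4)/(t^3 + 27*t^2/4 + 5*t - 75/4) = (4*t^2 + 16*t + 7)/(4*t^2 + 15*t - 25)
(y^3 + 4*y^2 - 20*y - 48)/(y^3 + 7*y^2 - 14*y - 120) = (y + 2)/(y + 5)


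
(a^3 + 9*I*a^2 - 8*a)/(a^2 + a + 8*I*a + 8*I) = a*(a + I)/(a + 1)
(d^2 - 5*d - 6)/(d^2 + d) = (d - 6)/d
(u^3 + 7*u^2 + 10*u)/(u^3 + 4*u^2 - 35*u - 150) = u*(u + 2)/(u^2 - u - 30)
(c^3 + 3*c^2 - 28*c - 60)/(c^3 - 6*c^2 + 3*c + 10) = (c^2 + 8*c + 12)/(c^2 - c - 2)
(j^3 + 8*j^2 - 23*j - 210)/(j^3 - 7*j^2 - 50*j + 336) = (j^2 + j - 30)/(j^2 - 14*j + 48)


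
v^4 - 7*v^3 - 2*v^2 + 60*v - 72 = (v - 6)*(v - 2)^2*(v + 3)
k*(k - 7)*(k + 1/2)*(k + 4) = k^4 - 5*k^3/2 - 59*k^2/2 - 14*k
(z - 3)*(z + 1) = z^2 - 2*z - 3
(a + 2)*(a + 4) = a^2 + 6*a + 8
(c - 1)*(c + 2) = c^2 + c - 2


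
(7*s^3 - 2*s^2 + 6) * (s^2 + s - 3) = 7*s^5 + 5*s^4 - 23*s^3 + 12*s^2 + 6*s - 18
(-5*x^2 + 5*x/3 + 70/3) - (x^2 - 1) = -6*x^2 + 5*x/3 + 73/3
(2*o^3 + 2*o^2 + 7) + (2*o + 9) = 2*o^3 + 2*o^2 + 2*o + 16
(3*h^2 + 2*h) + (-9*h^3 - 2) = -9*h^3 + 3*h^2 + 2*h - 2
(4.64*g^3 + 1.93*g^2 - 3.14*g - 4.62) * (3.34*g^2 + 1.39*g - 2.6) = 15.4976*g^5 + 12.8958*g^4 - 19.8689*g^3 - 24.8134*g^2 + 1.7422*g + 12.012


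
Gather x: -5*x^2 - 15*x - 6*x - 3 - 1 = -5*x^2 - 21*x - 4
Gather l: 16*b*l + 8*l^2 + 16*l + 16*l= 8*l^2 + l*(16*b + 32)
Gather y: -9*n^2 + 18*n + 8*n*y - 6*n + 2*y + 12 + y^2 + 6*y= -9*n^2 + 12*n + y^2 + y*(8*n + 8) + 12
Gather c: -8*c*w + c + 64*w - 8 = c*(1 - 8*w) + 64*w - 8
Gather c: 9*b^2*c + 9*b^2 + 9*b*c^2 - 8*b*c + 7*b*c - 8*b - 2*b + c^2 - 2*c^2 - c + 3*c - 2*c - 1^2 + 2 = 9*b^2 - 10*b + c^2*(9*b - 1) + c*(9*b^2 - b) + 1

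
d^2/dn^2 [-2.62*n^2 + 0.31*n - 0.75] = -5.24000000000000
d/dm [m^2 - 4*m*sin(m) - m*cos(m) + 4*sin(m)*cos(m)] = m*sin(m) - 4*m*cos(m) + 2*m - 4*sin(m) - cos(m) + 4*cos(2*m)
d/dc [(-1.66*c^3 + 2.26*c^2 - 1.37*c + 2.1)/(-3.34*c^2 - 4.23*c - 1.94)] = (5.5444*c^4 + 14.0436*c^3 - 4.4744*c^2 + 5.2592*c + 11.5408)/(11.1556*c^4 + 28.2564*c^3 + 30.8521*c^2 + 16.4124*c + 3.7636)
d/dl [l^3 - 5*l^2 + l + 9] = 3*l^2 - 10*l + 1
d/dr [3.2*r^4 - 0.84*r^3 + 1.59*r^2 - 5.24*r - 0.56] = 12.8*r^3 - 2.52*r^2 + 3.18*r - 5.24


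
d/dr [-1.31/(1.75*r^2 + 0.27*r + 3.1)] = (4.585*r + 0.3537)/(1.75*r^2 + 0.27*r + 3.1)^2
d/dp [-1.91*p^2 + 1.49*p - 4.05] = 1.49 - 3.82*p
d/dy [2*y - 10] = 2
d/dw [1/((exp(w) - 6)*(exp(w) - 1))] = (7 - 2*exp(w))*exp(w)/(exp(4*w) - 14*exp(3*w) + 61*exp(2*w) - 84*exp(w) + 36)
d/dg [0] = 0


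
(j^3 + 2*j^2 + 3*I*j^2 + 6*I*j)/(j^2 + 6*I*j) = (j^2 + j*(2 + 3*I) + 6*I)/(j + 6*I)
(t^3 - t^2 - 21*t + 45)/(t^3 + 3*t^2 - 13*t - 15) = (t - 3)/(t + 1)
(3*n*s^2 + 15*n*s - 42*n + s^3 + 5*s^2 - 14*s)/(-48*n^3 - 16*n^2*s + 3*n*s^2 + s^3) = (s^2 + 5*s - 14)/(-16*n^2 + s^2)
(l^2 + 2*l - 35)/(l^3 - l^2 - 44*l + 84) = (l - 5)/(l^2 - 8*l + 12)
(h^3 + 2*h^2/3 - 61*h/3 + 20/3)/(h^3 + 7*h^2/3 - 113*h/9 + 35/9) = 3*(h - 4)/(3*h - 7)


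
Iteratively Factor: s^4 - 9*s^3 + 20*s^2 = (s - 5)*(s^3 - 4*s^2) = (s - 5)*(s - 4)*(s^2) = s*(s - 5)*(s - 4)*(s)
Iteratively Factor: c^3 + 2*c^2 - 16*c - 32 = (c + 2)*(c^2 - 16) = (c - 4)*(c + 2)*(c + 4)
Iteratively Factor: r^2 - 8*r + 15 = (r - 5)*(r - 3)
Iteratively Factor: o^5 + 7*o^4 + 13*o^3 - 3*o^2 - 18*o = (o + 2)*(o^4 + 5*o^3 + 3*o^2 - 9*o) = (o - 1)*(o + 2)*(o^3 + 6*o^2 + 9*o) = (o - 1)*(o + 2)*(o + 3)*(o^2 + 3*o) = (o - 1)*(o + 2)*(o + 3)^2*(o)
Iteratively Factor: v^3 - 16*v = (v)*(v^2 - 16) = v*(v + 4)*(v - 4)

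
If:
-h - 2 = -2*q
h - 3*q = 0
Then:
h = -6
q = -2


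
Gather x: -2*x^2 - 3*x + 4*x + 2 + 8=-2*x^2 + x + 10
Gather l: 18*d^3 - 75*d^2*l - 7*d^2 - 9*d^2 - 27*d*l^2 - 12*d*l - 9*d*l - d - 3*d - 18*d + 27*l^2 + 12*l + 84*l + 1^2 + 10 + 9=18*d^3 - 16*d^2 - 22*d + l^2*(27 - 27*d) + l*(-75*d^2 - 21*d + 96) + 20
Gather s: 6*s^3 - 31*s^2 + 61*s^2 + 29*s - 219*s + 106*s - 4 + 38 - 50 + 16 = 6*s^3 + 30*s^2 - 84*s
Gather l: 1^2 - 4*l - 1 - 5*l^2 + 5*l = -5*l^2 + l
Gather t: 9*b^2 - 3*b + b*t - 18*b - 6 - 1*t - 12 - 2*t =9*b^2 - 21*b + t*(b - 3) - 18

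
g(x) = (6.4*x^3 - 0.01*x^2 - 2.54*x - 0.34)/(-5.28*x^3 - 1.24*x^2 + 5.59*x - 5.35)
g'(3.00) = -0.02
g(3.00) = -1.16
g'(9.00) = -0.00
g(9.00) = -1.19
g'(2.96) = -0.02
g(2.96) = -1.16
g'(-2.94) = -0.26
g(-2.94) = -1.53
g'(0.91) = -1.77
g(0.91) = -0.41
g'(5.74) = -0.00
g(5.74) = -1.18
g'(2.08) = -0.10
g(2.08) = -1.11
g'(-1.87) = -3.68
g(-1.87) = -2.60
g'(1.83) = -0.17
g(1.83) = -1.08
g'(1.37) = -0.58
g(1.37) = -0.93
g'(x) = (15.84*x^2 + 2.48*x - 5.59)*(6.4*x^3 - 0.01*x^2 - 2.54*x - 0.34)/(-5.28*x^3 - 1.24*x^2 + 5.59*x - 5.35)^2 + (19.2*x^2 - 0.02*x - 2.54)/(-5.28*x^3 - 1.24*x^2 + 5.59*x - 5.35)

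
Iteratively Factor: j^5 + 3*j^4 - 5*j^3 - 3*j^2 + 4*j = (j - 1)*(j^4 + 4*j^3 - j^2 - 4*j) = (j - 1)^2*(j^3 + 5*j^2 + 4*j) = j*(j - 1)^2*(j^2 + 5*j + 4) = j*(j - 1)^2*(j + 4)*(j + 1)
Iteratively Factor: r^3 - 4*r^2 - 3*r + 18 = (r - 3)*(r^2 - r - 6) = (r - 3)^2*(r + 2)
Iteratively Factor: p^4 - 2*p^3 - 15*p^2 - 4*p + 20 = (p - 1)*(p^3 - p^2 - 16*p - 20) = (p - 5)*(p - 1)*(p^2 + 4*p + 4) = (p - 5)*(p - 1)*(p + 2)*(p + 2)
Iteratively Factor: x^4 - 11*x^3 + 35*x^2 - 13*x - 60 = (x - 5)*(x^3 - 6*x^2 + 5*x + 12) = (x - 5)*(x + 1)*(x^2 - 7*x + 12) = (x - 5)*(x - 3)*(x + 1)*(x - 4)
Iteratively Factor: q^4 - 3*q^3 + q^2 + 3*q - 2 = (q - 1)*(q^3 - 2*q^2 - q + 2) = (q - 2)*(q - 1)*(q^2 - 1) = (q - 2)*(q - 1)^2*(q + 1)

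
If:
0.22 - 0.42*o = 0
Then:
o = 0.52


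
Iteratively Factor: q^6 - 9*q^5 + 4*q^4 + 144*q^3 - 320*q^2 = (q)*(q^5 - 9*q^4 + 4*q^3 + 144*q^2 - 320*q) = q*(q - 4)*(q^4 - 5*q^3 - 16*q^2 + 80*q) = q*(q - 4)^2*(q^3 - q^2 - 20*q) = q*(q - 4)^2*(q + 4)*(q^2 - 5*q) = q^2*(q - 4)^2*(q + 4)*(q - 5)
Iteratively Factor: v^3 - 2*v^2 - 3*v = (v + 1)*(v^2 - 3*v) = (v - 3)*(v + 1)*(v)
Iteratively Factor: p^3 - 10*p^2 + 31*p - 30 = (p - 2)*(p^2 - 8*p + 15) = (p - 3)*(p - 2)*(p - 5)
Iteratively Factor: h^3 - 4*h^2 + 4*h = (h - 2)*(h^2 - 2*h) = h*(h - 2)*(h - 2)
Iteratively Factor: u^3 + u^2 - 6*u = (u + 3)*(u^2 - 2*u) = (u - 2)*(u + 3)*(u)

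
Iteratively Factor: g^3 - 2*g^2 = (g)*(g^2 - 2*g) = g*(g - 2)*(g)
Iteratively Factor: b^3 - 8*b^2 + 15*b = (b)*(b^2 - 8*b + 15) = b*(b - 3)*(b - 5)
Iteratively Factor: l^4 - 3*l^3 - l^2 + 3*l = (l)*(l^3 - 3*l^2 - l + 3) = l*(l - 3)*(l^2 - 1) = l*(l - 3)*(l - 1)*(l + 1)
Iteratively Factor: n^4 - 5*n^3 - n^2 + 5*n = (n - 5)*(n^3 - n) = (n - 5)*(n + 1)*(n^2 - n) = (n - 5)*(n - 1)*(n + 1)*(n)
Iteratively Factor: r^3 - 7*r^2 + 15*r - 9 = (r - 1)*(r^2 - 6*r + 9) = (r - 3)*(r - 1)*(r - 3)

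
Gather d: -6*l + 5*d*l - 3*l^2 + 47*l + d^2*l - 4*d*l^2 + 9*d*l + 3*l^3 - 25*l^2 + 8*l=d^2*l + d*(-4*l^2 + 14*l) + 3*l^3 - 28*l^2 + 49*l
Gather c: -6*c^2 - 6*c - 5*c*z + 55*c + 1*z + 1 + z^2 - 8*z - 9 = -6*c^2 + c*(49 - 5*z) + z^2 - 7*z - 8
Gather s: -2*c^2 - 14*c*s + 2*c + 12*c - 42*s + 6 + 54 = -2*c^2 + 14*c + s*(-14*c - 42) + 60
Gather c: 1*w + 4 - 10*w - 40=-9*w - 36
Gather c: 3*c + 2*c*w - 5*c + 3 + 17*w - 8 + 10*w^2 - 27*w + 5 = c*(2*w - 2) + 10*w^2 - 10*w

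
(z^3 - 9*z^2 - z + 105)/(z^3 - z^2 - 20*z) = (z^2 - 4*z - 21)/(z*(z + 4))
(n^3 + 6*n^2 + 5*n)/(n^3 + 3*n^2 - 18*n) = (n^2 + 6*n + 5)/(n^2 + 3*n - 18)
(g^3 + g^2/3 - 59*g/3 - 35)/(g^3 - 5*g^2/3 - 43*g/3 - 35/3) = (g + 3)/(g + 1)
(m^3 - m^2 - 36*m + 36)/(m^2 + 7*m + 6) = (m^2 - 7*m + 6)/(m + 1)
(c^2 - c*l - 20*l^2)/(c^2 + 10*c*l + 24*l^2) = (c - 5*l)/(c + 6*l)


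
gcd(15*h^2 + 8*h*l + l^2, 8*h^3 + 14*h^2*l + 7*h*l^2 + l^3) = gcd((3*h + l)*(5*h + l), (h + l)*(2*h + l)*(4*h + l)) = 1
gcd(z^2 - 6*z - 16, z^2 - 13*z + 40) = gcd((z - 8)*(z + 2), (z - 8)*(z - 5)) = z - 8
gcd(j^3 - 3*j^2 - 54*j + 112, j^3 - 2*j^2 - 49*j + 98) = j^2 + 5*j - 14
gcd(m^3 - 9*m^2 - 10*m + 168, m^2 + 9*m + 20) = m + 4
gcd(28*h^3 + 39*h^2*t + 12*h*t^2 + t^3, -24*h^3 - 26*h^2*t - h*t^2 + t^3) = 4*h^2 + 5*h*t + t^2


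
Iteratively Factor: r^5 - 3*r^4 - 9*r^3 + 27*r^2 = (r - 3)*(r^4 - 9*r^2) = (r - 3)^2*(r^3 + 3*r^2) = (r - 3)^2*(r + 3)*(r^2) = r*(r - 3)^2*(r + 3)*(r)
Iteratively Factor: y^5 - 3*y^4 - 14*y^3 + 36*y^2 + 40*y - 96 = (y + 2)*(y^4 - 5*y^3 - 4*y^2 + 44*y - 48) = (y - 2)*(y + 2)*(y^3 - 3*y^2 - 10*y + 24) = (y - 2)^2*(y + 2)*(y^2 - y - 12) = (y - 2)^2*(y + 2)*(y + 3)*(y - 4)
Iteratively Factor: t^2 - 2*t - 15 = (t + 3)*(t - 5)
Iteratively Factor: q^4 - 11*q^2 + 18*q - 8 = (q - 1)*(q^3 + q^2 - 10*q + 8) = (q - 1)^2*(q^2 + 2*q - 8) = (q - 2)*(q - 1)^2*(q + 4)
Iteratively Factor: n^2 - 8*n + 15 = (n - 3)*(n - 5)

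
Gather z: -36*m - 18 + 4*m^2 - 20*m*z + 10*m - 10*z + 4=4*m^2 - 26*m + z*(-20*m - 10) - 14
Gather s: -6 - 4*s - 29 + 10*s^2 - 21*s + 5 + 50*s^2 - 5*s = 60*s^2 - 30*s - 30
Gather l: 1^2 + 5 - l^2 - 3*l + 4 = -l^2 - 3*l + 10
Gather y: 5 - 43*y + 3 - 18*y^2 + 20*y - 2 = -18*y^2 - 23*y + 6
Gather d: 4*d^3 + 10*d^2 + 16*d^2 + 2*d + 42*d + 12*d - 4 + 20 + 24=4*d^3 + 26*d^2 + 56*d + 40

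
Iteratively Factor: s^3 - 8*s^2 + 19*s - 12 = (s - 4)*(s^2 - 4*s + 3) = (s - 4)*(s - 3)*(s - 1)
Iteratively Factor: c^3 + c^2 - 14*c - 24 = (c + 2)*(c^2 - c - 12) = (c + 2)*(c + 3)*(c - 4)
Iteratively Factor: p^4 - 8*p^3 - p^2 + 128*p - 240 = (p - 4)*(p^3 - 4*p^2 - 17*p + 60) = (p - 4)*(p + 4)*(p^2 - 8*p + 15) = (p - 4)*(p - 3)*(p + 4)*(p - 5)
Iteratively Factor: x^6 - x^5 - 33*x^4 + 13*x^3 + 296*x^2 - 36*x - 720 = (x - 5)*(x^5 + 4*x^4 - 13*x^3 - 52*x^2 + 36*x + 144) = (x - 5)*(x - 3)*(x^4 + 7*x^3 + 8*x^2 - 28*x - 48) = (x - 5)*(x - 3)*(x - 2)*(x^3 + 9*x^2 + 26*x + 24) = (x - 5)*(x - 3)*(x - 2)*(x + 2)*(x^2 + 7*x + 12) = (x - 5)*(x - 3)*(x - 2)*(x + 2)*(x + 4)*(x + 3)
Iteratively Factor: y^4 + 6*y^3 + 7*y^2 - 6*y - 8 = (y + 4)*(y^3 + 2*y^2 - y - 2) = (y + 1)*(y + 4)*(y^2 + y - 2) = (y - 1)*(y + 1)*(y + 4)*(y + 2)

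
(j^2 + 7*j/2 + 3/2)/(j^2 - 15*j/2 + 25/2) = (2*j^2 + 7*j + 3)/(2*j^2 - 15*j + 25)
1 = 1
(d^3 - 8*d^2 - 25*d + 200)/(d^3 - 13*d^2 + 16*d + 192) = (d^2 - 25)/(d^2 - 5*d - 24)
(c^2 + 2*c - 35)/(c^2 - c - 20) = (c + 7)/(c + 4)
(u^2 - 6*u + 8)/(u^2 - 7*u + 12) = (u - 2)/(u - 3)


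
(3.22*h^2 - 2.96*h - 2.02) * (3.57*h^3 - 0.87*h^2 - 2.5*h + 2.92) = 11.4954*h^5 - 13.3686*h^4 - 12.6862*h^3 + 18.5598*h^2 - 3.5932*h - 5.8984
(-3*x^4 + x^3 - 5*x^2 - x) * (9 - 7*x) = 21*x^5 - 34*x^4 + 44*x^3 - 38*x^2 - 9*x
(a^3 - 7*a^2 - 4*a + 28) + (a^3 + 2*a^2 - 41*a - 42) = 2*a^3 - 5*a^2 - 45*a - 14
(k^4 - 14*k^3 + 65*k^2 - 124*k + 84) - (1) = k^4 - 14*k^3 + 65*k^2 - 124*k + 83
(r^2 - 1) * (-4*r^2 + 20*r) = -4*r^4 + 20*r^3 + 4*r^2 - 20*r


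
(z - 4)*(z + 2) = z^2 - 2*z - 8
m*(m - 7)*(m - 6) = m^3 - 13*m^2 + 42*m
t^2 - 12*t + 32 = (t - 8)*(t - 4)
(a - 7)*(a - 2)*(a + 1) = a^3 - 8*a^2 + 5*a + 14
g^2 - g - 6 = (g - 3)*(g + 2)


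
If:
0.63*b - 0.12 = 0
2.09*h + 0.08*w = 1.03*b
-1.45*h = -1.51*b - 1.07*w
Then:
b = 0.19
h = 0.10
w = -0.13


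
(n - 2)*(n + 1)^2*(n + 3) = n^4 + 3*n^3 - 3*n^2 - 11*n - 6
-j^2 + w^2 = (-j + w)*(j + w)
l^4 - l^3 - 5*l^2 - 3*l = l*(l - 3)*(l + 1)^2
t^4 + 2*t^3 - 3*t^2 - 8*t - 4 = (t - 2)*(t + 1)^2*(t + 2)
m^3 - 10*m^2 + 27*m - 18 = (m - 6)*(m - 3)*(m - 1)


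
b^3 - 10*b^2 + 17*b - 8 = (b - 8)*(b - 1)^2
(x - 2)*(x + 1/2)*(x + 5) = x^3 + 7*x^2/2 - 17*x/2 - 5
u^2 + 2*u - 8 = (u - 2)*(u + 4)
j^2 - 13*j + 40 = (j - 8)*(j - 5)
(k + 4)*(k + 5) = k^2 + 9*k + 20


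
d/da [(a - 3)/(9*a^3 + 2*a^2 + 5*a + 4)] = (9*a^3 + 2*a^2 + 5*a - (a - 3)*(27*a^2 + 4*a + 5) + 4)/(9*a^3 + 2*a^2 + 5*a + 4)^2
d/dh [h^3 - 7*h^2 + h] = 3*h^2 - 14*h + 1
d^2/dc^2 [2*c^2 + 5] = 4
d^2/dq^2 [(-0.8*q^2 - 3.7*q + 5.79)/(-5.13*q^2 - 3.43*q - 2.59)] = (166.59162*q^3 - 978.025266*q^2 - 906.246306*q - 37.383976)/(135.005697*q^6 + 270.800901*q^5 + 385.544124*q^4 + 313.793893*q^3 + 194.650932*q^2 + 69.026349*q + 17.373979)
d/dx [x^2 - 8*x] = 2*x - 8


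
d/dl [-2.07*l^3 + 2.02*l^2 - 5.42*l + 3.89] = -6.21*l^2 + 4.04*l - 5.42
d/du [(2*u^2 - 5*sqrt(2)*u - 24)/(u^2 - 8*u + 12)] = (-16*u^2 + 5*sqrt(2)*u^2 + 96*u - 192 - 60*sqrt(2))/(u^4 - 16*u^3 + 88*u^2 - 192*u + 144)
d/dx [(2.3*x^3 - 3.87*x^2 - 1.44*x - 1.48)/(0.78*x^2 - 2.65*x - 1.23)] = (1.794*x^4 - 12.19*x^3 + 2.8917*x^2 + 11.829*x - 2.1508)/(0.6084*x^4 - 4.134*x^3 + 5.1037*x^2 + 6.519*x + 1.5129)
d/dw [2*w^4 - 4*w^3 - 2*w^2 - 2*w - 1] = 8*w^3 - 12*w^2 - 4*w - 2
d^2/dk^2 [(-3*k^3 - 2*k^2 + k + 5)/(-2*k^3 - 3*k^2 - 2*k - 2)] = 2*(-10*k^6 - 48*k^5 - 234*k^4 - 319*k^3 - 171*k^2 + 24*k + 22)/(8*k^9 + 36*k^8 + 78*k^7 + 123*k^6 + 150*k^5 + 138*k^4 + 104*k^3 + 60*k^2 + 24*k + 8)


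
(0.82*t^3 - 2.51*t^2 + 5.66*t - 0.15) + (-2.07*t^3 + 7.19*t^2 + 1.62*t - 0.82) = -1.25*t^3 + 4.68*t^2 + 7.28*t - 0.97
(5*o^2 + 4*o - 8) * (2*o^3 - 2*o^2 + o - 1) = 10*o^5 - 2*o^4 - 19*o^3 + 15*o^2 - 12*o + 8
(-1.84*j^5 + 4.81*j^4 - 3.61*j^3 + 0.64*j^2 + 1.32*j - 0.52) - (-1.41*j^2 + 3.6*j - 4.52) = -1.84*j^5 + 4.81*j^4 - 3.61*j^3 + 2.05*j^2 - 2.28*j + 4.0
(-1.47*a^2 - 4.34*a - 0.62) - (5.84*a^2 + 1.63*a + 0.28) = -7.31*a^2 - 5.97*a - 0.9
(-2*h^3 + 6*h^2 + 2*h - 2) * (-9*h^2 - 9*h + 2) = 18*h^5 - 36*h^4 - 76*h^3 + 12*h^2 + 22*h - 4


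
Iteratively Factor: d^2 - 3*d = (d)*(d - 3)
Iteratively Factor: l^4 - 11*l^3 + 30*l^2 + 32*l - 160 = (l - 4)*(l^3 - 7*l^2 + 2*l + 40) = (l - 5)*(l - 4)*(l^2 - 2*l - 8) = (l - 5)*(l - 4)^2*(l + 2)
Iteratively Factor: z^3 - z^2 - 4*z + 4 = (z - 2)*(z^2 + z - 2) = (z - 2)*(z - 1)*(z + 2)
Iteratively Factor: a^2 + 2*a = (a + 2)*(a)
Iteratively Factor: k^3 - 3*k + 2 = (k - 1)*(k^2 + k - 2) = (k - 1)^2*(k + 2)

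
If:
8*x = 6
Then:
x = 3/4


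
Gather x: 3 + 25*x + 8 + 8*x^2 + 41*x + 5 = 8*x^2 + 66*x + 16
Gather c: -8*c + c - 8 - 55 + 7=-7*c - 56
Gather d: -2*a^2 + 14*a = -2*a^2 + 14*a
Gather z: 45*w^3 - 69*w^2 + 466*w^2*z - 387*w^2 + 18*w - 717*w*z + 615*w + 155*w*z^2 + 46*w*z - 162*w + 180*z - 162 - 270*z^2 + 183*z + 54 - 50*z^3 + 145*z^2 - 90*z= 45*w^3 - 456*w^2 + 471*w - 50*z^3 + z^2*(155*w - 125) + z*(466*w^2 - 671*w + 273) - 108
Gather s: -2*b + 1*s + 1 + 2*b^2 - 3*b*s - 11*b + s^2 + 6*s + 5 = 2*b^2 - 13*b + s^2 + s*(7 - 3*b) + 6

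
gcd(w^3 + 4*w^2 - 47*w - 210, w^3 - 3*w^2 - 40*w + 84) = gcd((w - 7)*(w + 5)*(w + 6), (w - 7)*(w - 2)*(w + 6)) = w^2 - w - 42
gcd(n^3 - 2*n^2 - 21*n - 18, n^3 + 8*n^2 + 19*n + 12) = n^2 + 4*n + 3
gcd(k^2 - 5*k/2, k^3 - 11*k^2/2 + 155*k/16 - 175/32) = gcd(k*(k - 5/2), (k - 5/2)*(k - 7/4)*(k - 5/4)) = k - 5/2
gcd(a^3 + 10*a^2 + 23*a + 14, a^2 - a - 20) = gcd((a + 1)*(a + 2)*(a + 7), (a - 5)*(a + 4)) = 1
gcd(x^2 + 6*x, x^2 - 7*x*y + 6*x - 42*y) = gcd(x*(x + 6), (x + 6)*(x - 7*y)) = x + 6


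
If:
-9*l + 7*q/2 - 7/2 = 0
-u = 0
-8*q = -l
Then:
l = -56/137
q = -7/137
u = 0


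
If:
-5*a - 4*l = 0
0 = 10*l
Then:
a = 0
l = 0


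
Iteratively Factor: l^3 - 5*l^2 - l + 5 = (l + 1)*(l^2 - 6*l + 5) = (l - 5)*(l + 1)*(l - 1)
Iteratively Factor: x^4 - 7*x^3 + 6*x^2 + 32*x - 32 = (x - 4)*(x^3 - 3*x^2 - 6*x + 8) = (x - 4)*(x + 2)*(x^2 - 5*x + 4) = (x - 4)*(x - 1)*(x + 2)*(x - 4)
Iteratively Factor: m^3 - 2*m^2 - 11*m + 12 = (m - 1)*(m^2 - m - 12) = (m - 4)*(m - 1)*(m + 3)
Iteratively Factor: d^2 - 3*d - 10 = (d + 2)*(d - 5)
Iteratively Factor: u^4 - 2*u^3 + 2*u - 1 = (u - 1)*(u^3 - u^2 - u + 1) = (u - 1)^2*(u^2 - 1) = (u - 1)^2*(u + 1)*(u - 1)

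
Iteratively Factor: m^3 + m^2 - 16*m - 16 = (m + 1)*(m^2 - 16) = (m + 1)*(m + 4)*(m - 4)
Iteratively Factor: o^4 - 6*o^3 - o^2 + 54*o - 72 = (o - 2)*(o^3 - 4*o^2 - 9*o + 36) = (o - 3)*(o - 2)*(o^2 - o - 12) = (o - 3)*(o - 2)*(o + 3)*(o - 4)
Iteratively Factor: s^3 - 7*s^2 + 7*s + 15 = (s - 3)*(s^2 - 4*s - 5) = (s - 5)*(s - 3)*(s + 1)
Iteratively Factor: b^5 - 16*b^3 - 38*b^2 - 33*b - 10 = (b + 1)*(b^4 - b^3 - 15*b^2 - 23*b - 10) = (b - 5)*(b + 1)*(b^3 + 4*b^2 + 5*b + 2) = (b - 5)*(b + 1)^2*(b^2 + 3*b + 2) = (b - 5)*(b + 1)^2*(b + 2)*(b + 1)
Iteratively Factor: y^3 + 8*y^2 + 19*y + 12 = (y + 4)*(y^2 + 4*y + 3) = (y + 3)*(y + 4)*(y + 1)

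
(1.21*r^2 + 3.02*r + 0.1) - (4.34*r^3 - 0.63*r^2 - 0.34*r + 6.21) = -4.34*r^3 + 1.84*r^2 + 3.36*r - 6.11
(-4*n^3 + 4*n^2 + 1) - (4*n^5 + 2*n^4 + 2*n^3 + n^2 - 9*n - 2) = -4*n^5 - 2*n^4 - 6*n^3 + 3*n^2 + 9*n + 3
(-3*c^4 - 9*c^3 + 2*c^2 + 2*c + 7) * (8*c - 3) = -24*c^5 - 63*c^4 + 43*c^3 + 10*c^2 + 50*c - 21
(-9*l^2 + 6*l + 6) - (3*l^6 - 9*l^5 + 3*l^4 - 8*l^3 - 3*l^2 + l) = -3*l^6 + 9*l^5 - 3*l^4 + 8*l^3 - 6*l^2 + 5*l + 6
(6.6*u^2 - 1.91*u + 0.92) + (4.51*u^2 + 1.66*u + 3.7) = 11.11*u^2 - 0.25*u + 4.62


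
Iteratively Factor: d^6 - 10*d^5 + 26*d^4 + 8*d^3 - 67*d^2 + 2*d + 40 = (d + 1)*(d^5 - 11*d^4 + 37*d^3 - 29*d^2 - 38*d + 40) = (d - 4)*(d + 1)*(d^4 - 7*d^3 + 9*d^2 + 7*d - 10) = (d - 4)*(d - 2)*(d + 1)*(d^3 - 5*d^2 - d + 5) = (d - 5)*(d - 4)*(d - 2)*(d + 1)*(d^2 - 1) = (d - 5)*(d - 4)*(d - 2)*(d + 1)^2*(d - 1)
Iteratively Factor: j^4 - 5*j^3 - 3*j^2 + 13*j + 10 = (j - 5)*(j^3 - 3*j - 2) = (j - 5)*(j + 1)*(j^2 - j - 2) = (j - 5)*(j - 2)*(j + 1)*(j + 1)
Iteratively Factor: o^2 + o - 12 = (o - 3)*(o + 4)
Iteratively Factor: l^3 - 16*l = (l - 4)*(l^2 + 4*l) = l*(l - 4)*(l + 4)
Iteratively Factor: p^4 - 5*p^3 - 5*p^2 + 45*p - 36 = (p - 3)*(p^3 - 2*p^2 - 11*p + 12) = (p - 4)*(p - 3)*(p^2 + 2*p - 3) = (p - 4)*(p - 3)*(p - 1)*(p + 3)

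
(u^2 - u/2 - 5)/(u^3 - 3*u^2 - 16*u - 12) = (u - 5/2)/(u^2 - 5*u - 6)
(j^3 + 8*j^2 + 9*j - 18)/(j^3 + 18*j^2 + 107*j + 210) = (j^2 + 2*j - 3)/(j^2 + 12*j + 35)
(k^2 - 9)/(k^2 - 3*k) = (k + 3)/k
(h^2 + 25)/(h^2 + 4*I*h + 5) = (h - 5*I)/(h - I)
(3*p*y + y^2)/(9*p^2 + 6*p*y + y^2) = y/(3*p + y)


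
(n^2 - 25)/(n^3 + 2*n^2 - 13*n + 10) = (n - 5)/(n^2 - 3*n + 2)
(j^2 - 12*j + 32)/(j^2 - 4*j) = (j - 8)/j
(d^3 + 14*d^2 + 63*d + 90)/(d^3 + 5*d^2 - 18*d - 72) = (d + 5)/(d - 4)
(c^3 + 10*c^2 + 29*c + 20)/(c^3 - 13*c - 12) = (c^2 + 9*c + 20)/(c^2 - c - 12)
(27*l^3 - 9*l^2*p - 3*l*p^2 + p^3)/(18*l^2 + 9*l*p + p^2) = (9*l^2 - 6*l*p + p^2)/(6*l + p)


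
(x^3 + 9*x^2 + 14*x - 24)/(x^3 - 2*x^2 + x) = (x^2 + 10*x + 24)/(x*(x - 1))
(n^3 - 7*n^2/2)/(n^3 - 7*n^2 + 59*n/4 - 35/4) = 2*n^2/(2*n^2 - 7*n + 5)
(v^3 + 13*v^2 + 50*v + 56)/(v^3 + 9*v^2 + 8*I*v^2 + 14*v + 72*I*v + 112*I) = (v + 4)/(v + 8*I)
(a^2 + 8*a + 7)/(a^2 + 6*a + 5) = (a + 7)/(a + 5)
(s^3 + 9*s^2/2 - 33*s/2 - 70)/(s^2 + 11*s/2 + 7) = (s^2 + s - 20)/(s + 2)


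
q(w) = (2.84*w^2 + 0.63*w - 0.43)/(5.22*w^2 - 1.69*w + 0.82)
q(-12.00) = 0.52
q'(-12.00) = -0.00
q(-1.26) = 0.29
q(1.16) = 0.70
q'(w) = (1.69 - 10.44*w)*(2.84*w^2 + 0.63*w - 0.43)/(5.22*w^2 - 1.69*w + 0.82)^2 + (5.68*w + 0.63)/(5.22*w^2 - 1.69*w + 0.82)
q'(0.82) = 0.21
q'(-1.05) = -0.27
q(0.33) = 0.10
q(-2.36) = 0.41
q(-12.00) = 0.52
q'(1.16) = -0.01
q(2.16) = 0.66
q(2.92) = 0.63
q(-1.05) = 0.24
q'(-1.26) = -0.19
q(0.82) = 0.68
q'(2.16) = -0.04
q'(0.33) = 2.79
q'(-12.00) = -0.00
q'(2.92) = -0.03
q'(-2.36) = -0.06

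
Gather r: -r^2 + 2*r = -r^2 + 2*r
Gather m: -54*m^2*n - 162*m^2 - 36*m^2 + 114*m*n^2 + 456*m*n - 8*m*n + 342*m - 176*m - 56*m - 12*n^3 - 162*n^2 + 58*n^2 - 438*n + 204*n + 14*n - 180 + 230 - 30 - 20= m^2*(-54*n - 198) + m*(114*n^2 + 448*n + 110) - 12*n^3 - 104*n^2 - 220*n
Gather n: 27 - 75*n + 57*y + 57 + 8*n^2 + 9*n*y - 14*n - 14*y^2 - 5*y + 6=8*n^2 + n*(9*y - 89) - 14*y^2 + 52*y + 90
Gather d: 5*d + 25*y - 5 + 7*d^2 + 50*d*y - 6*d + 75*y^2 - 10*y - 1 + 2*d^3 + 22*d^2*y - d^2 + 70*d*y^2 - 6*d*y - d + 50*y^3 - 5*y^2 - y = 2*d^3 + d^2*(22*y + 6) + d*(70*y^2 + 44*y - 2) + 50*y^3 + 70*y^2 + 14*y - 6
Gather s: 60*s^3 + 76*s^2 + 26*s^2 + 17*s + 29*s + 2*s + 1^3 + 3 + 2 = 60*s^3 + 102*s^2 + 48*s + 6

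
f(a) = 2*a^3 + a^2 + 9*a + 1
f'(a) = 6*a^2 + 2*a + 9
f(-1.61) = -19.24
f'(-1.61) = 21.33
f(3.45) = 126.08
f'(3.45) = 87.32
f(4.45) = 237.09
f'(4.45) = 136.72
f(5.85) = 488.28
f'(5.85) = 226.04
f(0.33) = 4.15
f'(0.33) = 10.31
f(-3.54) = -107.05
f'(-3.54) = 77.11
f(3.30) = 113.46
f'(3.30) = 80.94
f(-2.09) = -31.70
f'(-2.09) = 31.03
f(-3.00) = -71.00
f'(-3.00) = 57.00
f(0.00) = 1.00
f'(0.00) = 9.00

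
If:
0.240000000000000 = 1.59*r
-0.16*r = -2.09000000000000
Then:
No Solution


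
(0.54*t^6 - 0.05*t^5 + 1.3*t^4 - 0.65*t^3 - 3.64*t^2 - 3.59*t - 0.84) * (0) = 0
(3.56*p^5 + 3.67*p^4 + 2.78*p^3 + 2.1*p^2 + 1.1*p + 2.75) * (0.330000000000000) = 1.1748*p^5 + 1.2111*p^4 + 0.9174*p^3 + 0.693*p^2 + 0.363*p + 0.9075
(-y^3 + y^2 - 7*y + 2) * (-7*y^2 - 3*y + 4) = 7*y^5 - 4*y^4 + 42*y^3 + 11*y^2 - 34*y + 8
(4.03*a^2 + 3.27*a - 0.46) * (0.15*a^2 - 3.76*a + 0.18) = 0.6045*a^4 - 14.6623*a^3 - 11.6388*a^2 + 2.3182*a - 0.0828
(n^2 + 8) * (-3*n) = -3*n^3 - 24*n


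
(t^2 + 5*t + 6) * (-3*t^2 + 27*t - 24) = -3*t^4 + 12*t^3 + 93*t^2 + 42*t - 144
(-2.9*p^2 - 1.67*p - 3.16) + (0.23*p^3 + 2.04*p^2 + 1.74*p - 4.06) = 0.23*p^3 - 0.86*p^2 + 0.0700000000000001*p - 7.22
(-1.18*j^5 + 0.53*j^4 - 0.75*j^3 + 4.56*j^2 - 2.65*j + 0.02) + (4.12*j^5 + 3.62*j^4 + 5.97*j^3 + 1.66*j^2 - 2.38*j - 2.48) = 2.94*j^5 + 4.15*j^4 + 5.22*j^3 + 6.22*j^2 - 5.03*j - 2.46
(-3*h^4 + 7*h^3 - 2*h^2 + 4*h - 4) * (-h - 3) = 3*h^5 + 2*h^4 - 19*h^3 + 2*h^2 - 8*h + 12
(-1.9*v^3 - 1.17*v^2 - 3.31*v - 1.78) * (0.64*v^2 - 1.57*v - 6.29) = -1.216*v^5 + 2.2342*v^4 + 11.6695*v^3 + 11.4168*v^2 + 23.6145*v + 11.1962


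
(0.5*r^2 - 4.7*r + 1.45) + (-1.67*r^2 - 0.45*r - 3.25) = -1.17*r^2 - 5.15*r - 1.8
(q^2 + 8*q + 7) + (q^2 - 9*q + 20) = 2*q^2 - q + 27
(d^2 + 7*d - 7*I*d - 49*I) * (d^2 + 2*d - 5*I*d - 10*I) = d^4 + 9*d^3 - 12*I*d^3 - 21*d^2 - 108*I*d^2 - 315*d - 168*I*d - 490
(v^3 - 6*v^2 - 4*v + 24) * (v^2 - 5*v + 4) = v^5 - 11*v^4 + 30*v^3 + 20*v^2 - 136*v + 96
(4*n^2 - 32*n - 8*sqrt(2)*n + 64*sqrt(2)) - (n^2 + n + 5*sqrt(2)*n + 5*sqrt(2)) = 3*n^2 - 33*n - 13*sqrt(2)*n + 59*sqrt(2)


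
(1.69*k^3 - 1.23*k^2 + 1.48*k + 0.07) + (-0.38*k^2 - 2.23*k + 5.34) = 1.69*k^3 - 1.61*k^2 - 0.75*k + 5.41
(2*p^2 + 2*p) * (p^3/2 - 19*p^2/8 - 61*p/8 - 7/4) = p^5 - 15*p^4/4 - 20*p^3 - 75*p^2/4 - 7*p/2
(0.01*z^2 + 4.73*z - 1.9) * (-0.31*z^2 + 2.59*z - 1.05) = -0.0031*z^4 - 1.4404*z^3 + 12.8292*z^2 - 9.8875*z + 1.995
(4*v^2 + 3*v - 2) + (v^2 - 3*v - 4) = 5*v^2 - 6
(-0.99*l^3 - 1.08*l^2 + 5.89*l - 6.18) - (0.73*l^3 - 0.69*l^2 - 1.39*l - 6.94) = -1.72*l^3 - 0.39*l^2 + 7.28*l + 0.760000000000001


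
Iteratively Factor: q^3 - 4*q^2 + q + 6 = (q - 2)*(q^2 - 2*q - 3) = (q - 2)*(q + 1)*(q - 3)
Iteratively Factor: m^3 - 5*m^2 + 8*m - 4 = (m - 2)*(m^2 - 3*m + 2) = (m - 2)*(m - 1)*(m - 2)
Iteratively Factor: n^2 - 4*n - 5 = (n - 5)*(n + 1)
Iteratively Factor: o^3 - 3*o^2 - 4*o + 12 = (o - 2)*(o^2 - o - 6) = (o - 2)*(o + 2)*(o - 3)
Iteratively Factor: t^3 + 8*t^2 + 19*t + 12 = (t + 1)*(t^2 + 7*t + 12) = (t + 1)*(t + 4)*(t + 3)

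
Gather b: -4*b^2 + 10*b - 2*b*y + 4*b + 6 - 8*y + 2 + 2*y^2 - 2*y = -4*b^2 + b*(14 - 2*y) + 2*y^2 - 10*y + 8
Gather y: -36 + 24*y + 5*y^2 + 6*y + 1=5*y^2 + 30*y - 35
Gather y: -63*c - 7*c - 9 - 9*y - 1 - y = -70*c - 10*y - 10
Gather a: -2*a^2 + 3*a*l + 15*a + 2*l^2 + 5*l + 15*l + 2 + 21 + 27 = -2*a^2 + a*(3*l + 15) + 2*l^2 + 20*l + 50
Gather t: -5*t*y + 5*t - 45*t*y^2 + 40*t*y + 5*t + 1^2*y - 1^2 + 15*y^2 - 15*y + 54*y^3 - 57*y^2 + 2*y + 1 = t*(-45*y^2 + 35*y + 10) + 54*y^3 - 42*y^2 - 12*y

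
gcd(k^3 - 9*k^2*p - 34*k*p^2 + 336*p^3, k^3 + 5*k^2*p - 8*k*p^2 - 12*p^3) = k + 6*p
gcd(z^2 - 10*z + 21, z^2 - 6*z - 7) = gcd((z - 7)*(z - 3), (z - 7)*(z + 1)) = z - 7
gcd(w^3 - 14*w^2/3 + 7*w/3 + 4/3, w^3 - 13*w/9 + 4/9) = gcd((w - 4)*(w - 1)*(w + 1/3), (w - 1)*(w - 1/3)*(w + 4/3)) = w - 1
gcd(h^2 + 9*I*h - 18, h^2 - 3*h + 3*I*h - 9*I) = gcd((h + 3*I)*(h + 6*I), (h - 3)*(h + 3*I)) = h + 3*I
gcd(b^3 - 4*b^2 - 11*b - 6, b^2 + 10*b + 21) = 1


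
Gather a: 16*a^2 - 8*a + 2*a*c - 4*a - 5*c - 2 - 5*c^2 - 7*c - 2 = 16*a^2 + a*(2*c - 12) - 5*c^2 - 12*c - 4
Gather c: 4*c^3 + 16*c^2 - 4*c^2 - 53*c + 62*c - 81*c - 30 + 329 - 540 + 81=4*c^3 + 12*c^2 - 72*c - 160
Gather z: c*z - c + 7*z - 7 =-c + z*(c + 7) - 7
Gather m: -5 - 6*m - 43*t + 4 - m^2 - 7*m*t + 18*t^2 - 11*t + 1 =-m^2 + m*(-7*t - 6) + 18*t^2 - 54*t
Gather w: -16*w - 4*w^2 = -4*w^2 - 16*w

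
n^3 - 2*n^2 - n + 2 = (n - 2)*(n - 1)*(n + 1)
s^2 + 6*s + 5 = (s + 1)*(s + 5)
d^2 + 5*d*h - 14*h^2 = (d - 2*h)*(d + 7*h)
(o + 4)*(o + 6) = o^2 + 10*o + 24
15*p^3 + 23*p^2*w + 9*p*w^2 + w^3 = (p + w)*(3*p + w)*(5*p + w)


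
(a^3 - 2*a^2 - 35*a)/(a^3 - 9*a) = (a^2 - 2*a - 35)/(a^2 - 9)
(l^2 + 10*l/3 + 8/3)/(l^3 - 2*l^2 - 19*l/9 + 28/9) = 3*(l + 2)/(3*l^2 - 10*l + 7)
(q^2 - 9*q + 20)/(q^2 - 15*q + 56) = (q^2 - 9*q + 20)/(q^2 - 15*q + 56)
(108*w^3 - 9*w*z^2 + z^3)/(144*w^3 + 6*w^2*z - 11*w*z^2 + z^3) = (-6*w + z)/(-8*w + z)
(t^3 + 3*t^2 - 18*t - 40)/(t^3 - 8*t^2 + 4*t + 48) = (t + 5)/(t - 6)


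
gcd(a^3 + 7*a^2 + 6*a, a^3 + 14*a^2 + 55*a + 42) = a^2 + 7*a + 6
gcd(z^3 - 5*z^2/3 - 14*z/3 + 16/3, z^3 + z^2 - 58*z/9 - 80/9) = z^2 - 2*z/3 - 16/3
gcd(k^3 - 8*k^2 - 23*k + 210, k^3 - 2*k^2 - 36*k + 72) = k - 6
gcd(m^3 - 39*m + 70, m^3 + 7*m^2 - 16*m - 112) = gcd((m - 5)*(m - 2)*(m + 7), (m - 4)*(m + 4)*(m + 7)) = m + 7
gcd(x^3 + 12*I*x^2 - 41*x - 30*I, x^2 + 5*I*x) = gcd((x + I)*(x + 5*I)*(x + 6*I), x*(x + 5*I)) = x + 5*I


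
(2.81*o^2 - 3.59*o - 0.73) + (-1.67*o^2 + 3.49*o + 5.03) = 1.14*o^2 - 0.0999999999999996*o + 4.3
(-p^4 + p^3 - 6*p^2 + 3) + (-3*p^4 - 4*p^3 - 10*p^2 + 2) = -4*p^4 - 3*p^3 - 16*p^2 + 5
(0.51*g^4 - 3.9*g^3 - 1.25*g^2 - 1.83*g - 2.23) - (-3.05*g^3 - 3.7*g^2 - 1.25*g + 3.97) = 0.51*g^4 - 0.85*g^3 + 2.45*g^2 - 0.58*g - 6.2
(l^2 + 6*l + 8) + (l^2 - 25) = 2*l^2 + 6*l - 17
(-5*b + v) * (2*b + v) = -10*b^2 - 3*b*v + v^2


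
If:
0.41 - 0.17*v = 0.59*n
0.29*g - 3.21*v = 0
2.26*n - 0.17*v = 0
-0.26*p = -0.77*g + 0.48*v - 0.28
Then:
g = 21.17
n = 0.14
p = 60.24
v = 1.91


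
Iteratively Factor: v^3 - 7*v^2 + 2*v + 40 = (v - 5)*(v^2 - 2*v - 8) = (v - 5)*(v + 2)*(v - 4)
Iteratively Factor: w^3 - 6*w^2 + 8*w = (w)*(w^2 - 6*w + 8) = w*(w - 4)*(w - 2)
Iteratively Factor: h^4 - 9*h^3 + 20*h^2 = (h - 5)*(h^3 - 4*h^2) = h*(h - 5)*(h^2 - 4*h) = h^2*(h - 5)*(h - 4)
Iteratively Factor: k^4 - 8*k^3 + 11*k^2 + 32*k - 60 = (k - 5)*(k^3 - 3*k^2 - 4*k + 12) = (k - 5)*(k - 3)*(k^2 - 4) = (k - 5)*(k - 3)*(k - 2)*(k + 2)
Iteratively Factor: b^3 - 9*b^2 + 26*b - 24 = (b - 2)*(b^2 - 7*b + 12) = (b - 4)*(b - 2)*(b - 3)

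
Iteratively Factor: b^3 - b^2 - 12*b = (b + 3)*(b^2 - 4*b) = b*(b + 3)*(b - 4)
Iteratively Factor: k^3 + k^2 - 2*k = (k + 2)*(k^2 - k) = k*(k + 2)*(k - 1)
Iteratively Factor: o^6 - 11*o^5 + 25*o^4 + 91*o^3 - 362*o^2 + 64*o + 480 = (o - 2)*(o^5 - 9*o^4 + 7*o^3 + 105*o^2 - 152*o - 240) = (o - 2)*(o + 1)*(o^4 - 10*o^3 + 17*o^2 + 88*o - 240) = (o - 4)*(o - 2)*(o + 1)*(o^3 - 6*o^2 - 7*o + 60) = (o - 4)^2*(o - 2)*(o + 1)*(o^2 - 2*o - 15) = (o - 4)^2*(o - 2)*(o + 1)*(o + 3)*(o - 5)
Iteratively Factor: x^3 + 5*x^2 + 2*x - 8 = (x + 4)*(x^2 + x - 2) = (x - 1)*(x + 4)*(x + 2)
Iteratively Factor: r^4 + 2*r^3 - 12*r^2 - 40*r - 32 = (r + 2)*(r^3 - 12*r - 16) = (r + 2)^2*(r^2 - 2*r - 8) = (r - 4)*(r + 2)^2*(r + 2)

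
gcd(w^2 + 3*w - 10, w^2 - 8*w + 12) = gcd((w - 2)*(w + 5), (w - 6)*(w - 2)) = w - 2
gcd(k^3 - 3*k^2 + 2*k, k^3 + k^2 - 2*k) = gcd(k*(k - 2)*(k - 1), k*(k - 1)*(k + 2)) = k^2 - k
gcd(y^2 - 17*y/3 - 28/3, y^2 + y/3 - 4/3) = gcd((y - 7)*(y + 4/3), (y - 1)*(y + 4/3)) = y + 4/3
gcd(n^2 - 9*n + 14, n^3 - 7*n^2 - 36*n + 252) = n - 7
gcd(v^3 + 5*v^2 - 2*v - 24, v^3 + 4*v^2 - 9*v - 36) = v^2 + 7*v + 12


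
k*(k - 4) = k^2 - 4*k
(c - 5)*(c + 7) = c^2 + 2*c - 35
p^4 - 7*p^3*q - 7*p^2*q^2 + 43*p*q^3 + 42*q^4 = (p - 7*q)*(p - 3*q)*(p + q)*(p + 2*q)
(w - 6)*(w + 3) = w^2 - 3*w - 18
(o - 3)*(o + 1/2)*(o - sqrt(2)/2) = o^3 - 5*o^2/2 - sqrt(2)*o^2/2 - 3*o/2 + 5*sqrt(2)*o/4 + 3*sqrt(2)/4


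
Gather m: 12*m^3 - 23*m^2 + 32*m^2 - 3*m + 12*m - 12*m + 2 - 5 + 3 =12*m^3 + 9*m^2 - 3*m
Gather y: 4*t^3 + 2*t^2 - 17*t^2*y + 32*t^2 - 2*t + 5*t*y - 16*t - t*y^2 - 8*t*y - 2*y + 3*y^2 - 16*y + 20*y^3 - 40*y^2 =4*t^3 + 34*t^2 - 18*t + 20*y^3 + y^2*(-t - 37) + y*(-17*t^2 - 3*t - 18)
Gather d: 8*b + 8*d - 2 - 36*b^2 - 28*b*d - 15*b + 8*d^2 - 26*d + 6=-36*b^2 - 7*b + 8*d^2 + d*(-28*b - 18) + 4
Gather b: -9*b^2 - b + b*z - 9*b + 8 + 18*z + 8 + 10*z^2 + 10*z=-9*b^2 + b*(z - 10) + 10*z^2 + 28*z + 16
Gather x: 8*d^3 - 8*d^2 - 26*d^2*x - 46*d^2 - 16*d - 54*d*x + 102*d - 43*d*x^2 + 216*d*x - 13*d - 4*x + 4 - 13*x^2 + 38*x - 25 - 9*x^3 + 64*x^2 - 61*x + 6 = 8*d^3 - 54*d^2 + 73*d - 9*x^3 + x^2*(51 - 43*d) + x*(-26*d^2 + 162*d - 27) - 15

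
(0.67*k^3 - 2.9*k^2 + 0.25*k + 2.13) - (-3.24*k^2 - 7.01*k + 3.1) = 0.67*k^3 + 0.34*k^2 + 7.26*k - 0.97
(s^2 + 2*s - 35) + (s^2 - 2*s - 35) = 2*s^2 - 70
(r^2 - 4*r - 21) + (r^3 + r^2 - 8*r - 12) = r^3 + 2*r^2 - 12*r - 33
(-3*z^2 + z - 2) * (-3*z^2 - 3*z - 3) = 9*z^4 + 6*z^3 + 12*z^2 + 3*z + 6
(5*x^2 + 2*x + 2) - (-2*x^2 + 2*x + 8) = 7*x^2 - 6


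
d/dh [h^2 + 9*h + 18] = 2*h + 9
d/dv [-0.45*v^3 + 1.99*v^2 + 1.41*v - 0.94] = -1.35*v^2 + 3.98*v + 1.41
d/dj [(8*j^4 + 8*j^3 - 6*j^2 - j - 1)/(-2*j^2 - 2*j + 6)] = (-16*j^5 - 32*j^4 + 80*j^3 + 77*j^2 - 38*j - 4)/(2*(j^4 + 2*j^3 - 5*j^2 - 6*j + 9))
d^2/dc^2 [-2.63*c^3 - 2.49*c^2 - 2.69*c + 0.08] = -15.78*c - 4.98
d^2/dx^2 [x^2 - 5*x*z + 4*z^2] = 2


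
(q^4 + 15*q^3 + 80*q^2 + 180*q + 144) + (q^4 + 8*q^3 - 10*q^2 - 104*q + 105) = 2*q^4 + 23*q^3 + 70*q^2 + 76*q + 249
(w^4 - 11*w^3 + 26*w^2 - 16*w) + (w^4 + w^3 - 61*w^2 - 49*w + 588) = 2*w^4 - 10*w^3 - 35*w^2 - 65*w + 588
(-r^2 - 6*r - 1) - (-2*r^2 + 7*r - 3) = r^2 - 13*r + 2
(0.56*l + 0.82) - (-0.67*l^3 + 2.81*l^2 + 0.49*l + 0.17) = 0.67*l^3 - 2.81*l^2 + 0.0700000000000001*l + 0.65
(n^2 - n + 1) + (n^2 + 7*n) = 2*n^2 + 6*n + 1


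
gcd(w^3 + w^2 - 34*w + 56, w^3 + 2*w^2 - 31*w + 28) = w^2 + 3*w - 28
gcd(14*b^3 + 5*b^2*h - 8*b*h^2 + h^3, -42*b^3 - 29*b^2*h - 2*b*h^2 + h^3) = 7*b - h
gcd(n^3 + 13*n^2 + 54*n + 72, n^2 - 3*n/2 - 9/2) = 1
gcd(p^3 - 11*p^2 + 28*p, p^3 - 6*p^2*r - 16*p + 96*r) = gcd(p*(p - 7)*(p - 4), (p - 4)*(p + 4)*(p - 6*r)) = p - 4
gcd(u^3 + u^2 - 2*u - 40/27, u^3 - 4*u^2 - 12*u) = 1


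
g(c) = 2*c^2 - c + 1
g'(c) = 4*c - 1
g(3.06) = 16.67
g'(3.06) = 11.24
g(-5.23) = 60.94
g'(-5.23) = -21.92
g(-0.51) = 2.03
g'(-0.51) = -3.04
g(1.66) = 4.85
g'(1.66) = 5.64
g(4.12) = 30.83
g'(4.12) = 15.48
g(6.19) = 71.44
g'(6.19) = 23.76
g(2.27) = 9.04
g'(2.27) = 8.08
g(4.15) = 31.30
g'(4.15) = 15.60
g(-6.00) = 79.00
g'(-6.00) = -25.00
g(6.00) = 67.00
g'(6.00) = 23.00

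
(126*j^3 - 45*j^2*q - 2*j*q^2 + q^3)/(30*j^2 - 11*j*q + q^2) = (-21*j^2 + 4*j*q + q^2)/(-5*j + q)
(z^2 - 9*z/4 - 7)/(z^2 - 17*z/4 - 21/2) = (z - 4)/(z - 6)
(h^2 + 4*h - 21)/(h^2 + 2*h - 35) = (h - 3)/(h - 5)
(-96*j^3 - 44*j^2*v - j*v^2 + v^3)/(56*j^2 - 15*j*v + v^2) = (12*j^2 + 7*j*v + v^2)/(-7*j + v)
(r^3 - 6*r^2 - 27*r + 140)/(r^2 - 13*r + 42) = (r^2 + r - 20)/(r - 6)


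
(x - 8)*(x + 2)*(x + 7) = x^3 + x^2 - 58*x - 112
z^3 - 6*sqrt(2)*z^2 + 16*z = z*(z - 4*sqrt(2))*(z - 2*sqrt(2))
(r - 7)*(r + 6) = r^2 - r - 42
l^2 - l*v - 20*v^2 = (l - 5*v)*(l + 4*v)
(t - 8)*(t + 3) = t^2 - 5*t - 24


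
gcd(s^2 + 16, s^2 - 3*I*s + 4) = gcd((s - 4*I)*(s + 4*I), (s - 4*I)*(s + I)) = s - 4*I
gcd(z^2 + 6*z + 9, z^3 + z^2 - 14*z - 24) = z + 3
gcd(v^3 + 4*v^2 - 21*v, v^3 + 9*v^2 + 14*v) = v^2 + 7*v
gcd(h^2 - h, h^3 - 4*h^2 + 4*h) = h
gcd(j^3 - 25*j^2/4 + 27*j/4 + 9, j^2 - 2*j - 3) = j - 3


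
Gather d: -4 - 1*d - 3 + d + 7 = 0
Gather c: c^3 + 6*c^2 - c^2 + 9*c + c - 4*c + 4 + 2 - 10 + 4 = c^3 + 5*c^2 + 6*c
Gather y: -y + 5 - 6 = -y - 1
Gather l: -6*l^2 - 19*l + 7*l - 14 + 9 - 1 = -6*l^2 - 12*l - 6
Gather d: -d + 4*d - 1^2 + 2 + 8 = 3*d + 9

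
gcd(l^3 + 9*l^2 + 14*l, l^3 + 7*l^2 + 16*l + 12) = l + 2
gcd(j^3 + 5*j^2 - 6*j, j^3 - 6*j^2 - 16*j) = j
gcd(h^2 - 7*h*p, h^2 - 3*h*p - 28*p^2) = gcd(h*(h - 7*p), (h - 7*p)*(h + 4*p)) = -h + 7*p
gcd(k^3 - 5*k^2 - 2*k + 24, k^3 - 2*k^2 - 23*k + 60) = k^2 - 7*k + 12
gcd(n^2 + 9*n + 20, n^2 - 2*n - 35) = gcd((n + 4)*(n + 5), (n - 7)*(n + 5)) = n + 5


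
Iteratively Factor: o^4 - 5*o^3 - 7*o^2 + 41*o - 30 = (o - 1)*(o^3 - 4*o^2 - 11*o + 30) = (o - 1)*(o + 3)*(o^2 - 7*o + 10) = (o - 5)*(o - 1)*(o + 3)*(o - 2)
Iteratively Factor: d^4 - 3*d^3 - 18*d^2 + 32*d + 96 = (d + 3)*(d^3 - 6*d^2 + 32) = (d + 2)*(d + 3)*(d^2 - 8*d + 16) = (d - 4)*(d + 2)*(d + 3)*(d - 4)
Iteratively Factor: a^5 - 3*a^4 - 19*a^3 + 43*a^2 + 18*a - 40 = (a - 2)*(a^4 - a^3 - 21*a^2 + a + 20) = (a - 2)*(a + 4)*(a^3 - 5*a^2 - a + 5) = (a - 2)*(a + 1)*(a + 4)*(a^2 - 6*a + 5) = (a - 5)*(a - 2)*(a + 1)*(a + 4)*(a - 1)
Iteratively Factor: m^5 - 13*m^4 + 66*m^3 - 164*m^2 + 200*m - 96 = (m - 3)*(m^4 - 10*m^3 + 36*m^2 - 56*m + 32) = (m - 3)*(m - 2)*(m^3 - 8*m^2 + 20*m - 16) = (m - 3)*(m - 2)^2*(m^2 - 6*m + 8) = (m - 3)*(m - 2)^3*(m - 4)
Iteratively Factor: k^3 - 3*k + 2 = (k - 1)*(k^2 + k - 2) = (k - 1)^2*(k + 2)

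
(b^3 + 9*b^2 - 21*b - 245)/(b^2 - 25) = (b^2 + 14*b + 49)/(b + 5)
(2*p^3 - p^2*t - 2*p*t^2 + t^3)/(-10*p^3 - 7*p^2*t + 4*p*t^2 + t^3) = (-p + t)/(5*p + t)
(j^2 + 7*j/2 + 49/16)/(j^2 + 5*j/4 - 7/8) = (4*j + 7)/(2*(2*j - 1))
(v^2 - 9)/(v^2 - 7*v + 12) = (v + 3)/(v - 4)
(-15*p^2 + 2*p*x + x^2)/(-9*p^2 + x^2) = (5*p + x)/(3*p + x)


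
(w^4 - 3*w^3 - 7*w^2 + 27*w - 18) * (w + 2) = w^5 - w^4 - 13*w^3 + 13*w^2 + 36*w - 36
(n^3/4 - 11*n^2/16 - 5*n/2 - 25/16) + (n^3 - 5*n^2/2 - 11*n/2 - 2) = 5*n^3/4 - 51*n^2/16 - 8*n - 57/16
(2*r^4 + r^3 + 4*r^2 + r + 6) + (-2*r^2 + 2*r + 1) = 2*r^4 + r^3 + 2*r^2 + 3*r + 7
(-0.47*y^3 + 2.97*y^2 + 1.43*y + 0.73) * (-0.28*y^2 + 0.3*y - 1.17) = 0.1316*y^5 - 0.9726*y^4 + 1.0405*y^3 - 3.2503*y^2 - 1.4541*y - 0.8541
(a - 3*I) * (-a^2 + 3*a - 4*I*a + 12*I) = -a^3 + 3*a^2 - I*a^2 - 12*a + 3*I*a + 36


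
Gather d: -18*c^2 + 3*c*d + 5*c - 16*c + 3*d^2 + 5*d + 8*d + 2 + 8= -18*c^2 - 11*c + 3*d^2 + d*(3*c + 13) + 10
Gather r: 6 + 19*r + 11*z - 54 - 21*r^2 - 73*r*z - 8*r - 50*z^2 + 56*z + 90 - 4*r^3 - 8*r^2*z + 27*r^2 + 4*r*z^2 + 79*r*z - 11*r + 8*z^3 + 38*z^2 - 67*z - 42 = -4*r^3 + r^2*(6 - 8*z) + r*(4*z^2 + 6*z) + 8*z^3 - 12*z^2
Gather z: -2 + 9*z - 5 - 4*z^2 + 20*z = -4*z^2 + 29*z - 7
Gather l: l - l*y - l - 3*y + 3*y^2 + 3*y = -l*y + 3*y^2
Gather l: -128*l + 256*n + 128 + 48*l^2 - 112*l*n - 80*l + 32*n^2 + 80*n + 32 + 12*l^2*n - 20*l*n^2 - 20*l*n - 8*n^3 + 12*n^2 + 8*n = l^2*(12*n + 48) + l*(-20*n^2 - 132*n - 208) - 8*n^3 + 44*n^2 + 344*n + 160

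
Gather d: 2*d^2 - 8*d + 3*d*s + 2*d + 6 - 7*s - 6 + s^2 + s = 2*d^2 + d*(3*s - 6) + s^2 - 6*s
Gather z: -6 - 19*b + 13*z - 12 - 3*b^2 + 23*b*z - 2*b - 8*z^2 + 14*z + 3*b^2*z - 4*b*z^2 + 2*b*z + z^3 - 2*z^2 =-3*b^2 - 21*b + z^3 + z^2*(-4*b - 10) + z*(3*b^2 + 25*b + 27) - 18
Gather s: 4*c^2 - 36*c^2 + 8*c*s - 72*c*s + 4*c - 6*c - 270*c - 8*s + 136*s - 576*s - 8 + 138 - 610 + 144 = -32*c^2 - 272*c + s*(-64*c - 448) - 336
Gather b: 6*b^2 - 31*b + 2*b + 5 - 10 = 6*b^2 - 29*b - 5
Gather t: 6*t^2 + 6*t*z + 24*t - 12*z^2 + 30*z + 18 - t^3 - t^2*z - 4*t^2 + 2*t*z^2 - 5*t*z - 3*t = -t^3 + t^2*(2 - z) + t*(2*z^2 + z + 21) - 12*z^2 + 30*z + 18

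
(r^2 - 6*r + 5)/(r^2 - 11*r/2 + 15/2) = 2*(r^2 - 6*r + 5)/(2*r^2 - 11*r + 15)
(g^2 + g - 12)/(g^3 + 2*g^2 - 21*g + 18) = (g + 4)/(g^2 + 5*g - 6)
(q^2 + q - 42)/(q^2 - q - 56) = (q - 6)/(q - 8)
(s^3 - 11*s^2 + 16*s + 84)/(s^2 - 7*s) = s - 4 - 12/s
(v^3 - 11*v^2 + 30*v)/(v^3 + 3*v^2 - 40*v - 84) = v*(v - 5)/(v^2 + 9*v + 14)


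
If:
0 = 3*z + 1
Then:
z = -1/3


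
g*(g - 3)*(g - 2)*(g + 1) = g^4 - 4*g^3 + g^2 + 6*g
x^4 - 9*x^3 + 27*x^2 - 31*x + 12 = (x - 4)*(x - 3)*(x - 1)^2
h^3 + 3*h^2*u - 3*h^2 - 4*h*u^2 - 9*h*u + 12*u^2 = (h - 3)*(h - u)*(h + 4*u)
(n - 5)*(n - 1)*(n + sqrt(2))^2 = n^4 - 6*n^3 + 2*sqrt(2)*n^3 - 12*sqrt(2)*n^2 + 7*n^2 - 12*n + 10*sqrt(2)*n + 10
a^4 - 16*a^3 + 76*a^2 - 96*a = a*(a - 8)*(a - 6)*(a - 2)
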